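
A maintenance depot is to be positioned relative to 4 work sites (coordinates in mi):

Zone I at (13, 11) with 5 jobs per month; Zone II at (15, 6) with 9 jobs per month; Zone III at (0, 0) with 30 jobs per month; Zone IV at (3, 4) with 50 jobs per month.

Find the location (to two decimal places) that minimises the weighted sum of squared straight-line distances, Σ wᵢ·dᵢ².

(3.72, 3.29)

The minimiser of Σwᵢ‖p−pᵢ‖² is the weighted centroid p* = (Σwᵢpᵢ)/(Σwᵢ).
Σwᵢ = 94.
Σwᵢxᵢ = 5·13 + 9·15 + 30·0 + 50·3 = 350.
Σwᵢyᵢ = 5·11 + 9·6 + 30·0 + 50·4 = 309.
x* = 350/94 = 3.72, y* = 309/94 = 3.29.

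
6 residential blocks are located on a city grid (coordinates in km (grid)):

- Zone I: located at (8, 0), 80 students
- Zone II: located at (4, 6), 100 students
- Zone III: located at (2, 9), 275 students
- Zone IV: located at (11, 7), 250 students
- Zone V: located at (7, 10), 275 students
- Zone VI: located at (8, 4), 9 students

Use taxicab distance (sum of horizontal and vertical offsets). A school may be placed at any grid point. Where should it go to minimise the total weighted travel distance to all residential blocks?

(7, 9)

Manhattan distance separates: Σwᵢ(|x−xᵢ|+|y−yᵢ|) = Σwᵢ|x−xᵢ| + Σwᵢ|y−yᵢ|, so x and y are optimised independently as 1-D weighted medians.
Total weight W = 989; half = 494.5.
x-coordinate, sorted with cumulative weight:
  x=2 (Zone III, w=275) cum 275
  x=4 (Zone II, w=100) cum 375
  x=7 (Zone V, w=275) cum 650  ← median
  x=8 (Zone I, w=80) cum 730
  x=8 (Zone VI, w=9) cum 739
  x=11 (Zone IV, w=250) cum 989
⇒ x* = 7
y-coordinate, sorted with cumulative weight:
  y=0 (Zone I, w=80) cum 80
  y=4 (Zone VI, w=9) cum 89
  y=6 (Zone II, w=100) cum 189
  y=7 (Zone IV, w=250) cum 439
  y=9 (Zone III, w=275) cum 714  ← median
  y=10 (Zone V, w=275) cum 989
⇒ y* = 9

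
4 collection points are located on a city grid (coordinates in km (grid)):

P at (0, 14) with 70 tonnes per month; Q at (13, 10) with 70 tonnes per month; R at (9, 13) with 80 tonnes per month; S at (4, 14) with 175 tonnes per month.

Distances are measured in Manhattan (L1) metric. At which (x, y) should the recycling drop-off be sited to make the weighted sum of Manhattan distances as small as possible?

Manhattan distance separates: Σwᵢ(|x−xᵢ|+|y−yᵢ|) = Σwᵢ|x−xᵢ| + Σwᵢ|y−yᵢ|, so x and y are optimised independently as 1-D weighted medians.
Total weight W = 395; half = 197.5.
x-coordinate, sorted with cumulative weight:
  x=0 (P, w=70) cum 70
  x=4 (S, w=175) cum 245  ← median
  x=9 (R, w=80) cum 325
  x=13 (Q, w=70) cum 395
⇒ x* = 4
y-coordinate, sorted with cumulative weight:
  y=10 (Q, w=70) cum 70
  y=13 (R, w=80) cum 150
  y=14 (P, w=70) cum 220  ← median
  y=14 (S, w=175) cum 395
⇒ y* = 14

(4, 14)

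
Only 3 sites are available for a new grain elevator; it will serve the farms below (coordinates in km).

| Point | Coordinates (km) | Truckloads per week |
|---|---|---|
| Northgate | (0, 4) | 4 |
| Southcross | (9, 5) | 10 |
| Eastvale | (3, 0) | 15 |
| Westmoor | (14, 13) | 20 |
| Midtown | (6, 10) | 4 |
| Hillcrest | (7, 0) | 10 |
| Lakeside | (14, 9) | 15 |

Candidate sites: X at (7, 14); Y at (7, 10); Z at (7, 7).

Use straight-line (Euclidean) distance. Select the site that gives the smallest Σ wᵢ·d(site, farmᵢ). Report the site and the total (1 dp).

Total weighted distance at each candidate:
  X (7, 14): total = 786.4
  Y (7, 10): total = 614.7
  Z (7, 7): total = 555.9
Minimum is at Z with total 555.9 km.

Z, total 555.9 km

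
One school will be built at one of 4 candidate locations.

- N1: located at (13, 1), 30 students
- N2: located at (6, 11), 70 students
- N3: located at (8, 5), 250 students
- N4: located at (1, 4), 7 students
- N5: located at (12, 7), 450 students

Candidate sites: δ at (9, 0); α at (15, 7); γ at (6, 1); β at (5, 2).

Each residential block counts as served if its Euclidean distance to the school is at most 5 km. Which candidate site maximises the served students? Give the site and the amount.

α, covering 450

Coverage radius r = 5 km; a point is covered iff (Δx)²+(Δy)² ≤ 5² = 25.
  δ (9, 0): covers {N1} → 30
  α (15, 7): covers {N5} → 450
  γ (6, 1): covers {N3} → 250
  β (5, 2): covers {N3, N4} → 257
Maximum coverage at α: 450 students.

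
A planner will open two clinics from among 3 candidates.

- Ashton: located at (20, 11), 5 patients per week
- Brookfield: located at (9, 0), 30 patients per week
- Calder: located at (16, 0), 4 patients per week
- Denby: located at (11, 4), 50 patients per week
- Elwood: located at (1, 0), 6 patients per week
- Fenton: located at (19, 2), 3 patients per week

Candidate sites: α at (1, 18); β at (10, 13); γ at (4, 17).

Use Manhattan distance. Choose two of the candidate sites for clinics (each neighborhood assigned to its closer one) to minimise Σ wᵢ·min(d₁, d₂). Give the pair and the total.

Evaluate every pair (each demand assigned to the nearer of the two):
  {α, β}: total = 1224
  {β, γ}: total = 1236
  {α, γ}: total = 2084
Best pair: {α, β} with total 1224.

{α, β}, total 1224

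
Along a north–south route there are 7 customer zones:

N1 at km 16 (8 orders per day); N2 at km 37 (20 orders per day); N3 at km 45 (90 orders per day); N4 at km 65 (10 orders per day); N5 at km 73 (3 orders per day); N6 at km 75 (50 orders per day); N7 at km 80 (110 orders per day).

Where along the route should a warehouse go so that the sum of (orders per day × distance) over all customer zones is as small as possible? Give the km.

x = 75

For a sum of weighted absolute distances on a line, the optimum is the weighted median (not the mean). Total weight W = 291; half-weight = 145.5.
Sort by position and accumulate weight:
  km 16 (N1, w=8) → cum 8
  km 37 (N2, w=20) → cum 28
  km 45 (N3, w=90) → cum 118
  km 65 (N4, w=10) → cum 128
  km 73 (N5, w=3) → cum 131
  km 75 (N6, w=50) → cum 181  ≥ 145.5 → median here
  km 80 (N7, w=110) → cum 291
Optimal location: km 75.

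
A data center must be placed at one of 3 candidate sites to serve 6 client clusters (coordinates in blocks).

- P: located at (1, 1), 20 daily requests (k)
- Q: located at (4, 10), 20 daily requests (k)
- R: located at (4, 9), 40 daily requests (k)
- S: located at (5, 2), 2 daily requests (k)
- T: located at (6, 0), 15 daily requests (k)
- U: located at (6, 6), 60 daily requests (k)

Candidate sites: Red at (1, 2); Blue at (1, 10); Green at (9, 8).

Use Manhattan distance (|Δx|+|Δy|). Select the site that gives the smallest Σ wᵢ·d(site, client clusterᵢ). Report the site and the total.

Total weighted distance at each candidate:
  Red (1, 2): total = 1293
  Blue (1, 10): total = 1189
  Green (9, 8): total = 1165
Minimum is at Green with total 1165 blocks.

Green, total 1165 blocks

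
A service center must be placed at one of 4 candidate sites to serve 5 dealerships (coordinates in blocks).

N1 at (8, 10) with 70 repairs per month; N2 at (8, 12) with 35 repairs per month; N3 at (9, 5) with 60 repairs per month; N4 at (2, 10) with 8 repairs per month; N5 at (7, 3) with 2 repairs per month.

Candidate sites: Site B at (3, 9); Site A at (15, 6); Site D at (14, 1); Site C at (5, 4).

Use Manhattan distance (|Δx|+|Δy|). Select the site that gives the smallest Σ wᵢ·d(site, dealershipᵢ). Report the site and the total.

Total weighted distance at each candidate:
  Site B (3, 9): total = 1336
  Site A (15, 6): total = 1803
  Site D (14, 1): total = 2371
  Site C (5, 4): total = 1393
Minimum is at Site B with total 1336 blocks.

Site B, total 1336 blocks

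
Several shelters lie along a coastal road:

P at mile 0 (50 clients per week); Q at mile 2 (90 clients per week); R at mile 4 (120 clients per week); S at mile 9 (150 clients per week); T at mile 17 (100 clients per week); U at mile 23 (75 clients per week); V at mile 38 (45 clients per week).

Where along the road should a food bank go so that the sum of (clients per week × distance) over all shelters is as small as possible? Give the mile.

For a sum of weighted absolute distances on a line, the optimum is the weighted median (not the mean). Total weight W = 630; half-weight = 315.
Sort by position and accumulate weight:
  mile 0 (P, w=50) → cum 50
  mile 2 (Q, w=90) → cum 140
  mile 4 (R, w=120) → cum 260
  mile 9 (S, w=150) → cum 410  ≥ 315 → median here
  mile 17 (T, w=100) → cum 510
  mile 23 (U, w=75) → cum 585
  mile 38 (V, w=45) → cum 630
Optimal location: mile 9.

x = 9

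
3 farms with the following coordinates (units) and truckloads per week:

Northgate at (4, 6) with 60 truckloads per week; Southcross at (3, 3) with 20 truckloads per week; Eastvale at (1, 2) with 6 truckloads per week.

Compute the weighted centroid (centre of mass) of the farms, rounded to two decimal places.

The minimiser of Σwᵢ‖p−pᵢ‖² is the weighted centroid p* = (Σwᵢpᵢ)/(Σwᵢ).
Σwᵢ = 86.
Σwᵢxᵢ = 60·4 + 20·3 + 6·1 = 306.
Σwᵢyᵢ = 60·6 + 20·3 + 6·2 = 432.
x* = 306/86 = 3.56, y* = 432/86 = 5.02.

(3.56, 5.02)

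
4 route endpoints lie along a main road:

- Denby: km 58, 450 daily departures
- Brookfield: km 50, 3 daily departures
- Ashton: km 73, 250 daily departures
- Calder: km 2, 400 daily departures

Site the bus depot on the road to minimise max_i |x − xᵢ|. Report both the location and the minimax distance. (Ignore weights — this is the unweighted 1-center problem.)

The 1-center on a line is the midpoint of the two extreme points: leftmost at 2, rightmost at 73.
Optimal location = (2 + 73)/2 = 37.5; maximum distance = (73 − 2)/2 = 35.5.

location 37.5, max distance 35.5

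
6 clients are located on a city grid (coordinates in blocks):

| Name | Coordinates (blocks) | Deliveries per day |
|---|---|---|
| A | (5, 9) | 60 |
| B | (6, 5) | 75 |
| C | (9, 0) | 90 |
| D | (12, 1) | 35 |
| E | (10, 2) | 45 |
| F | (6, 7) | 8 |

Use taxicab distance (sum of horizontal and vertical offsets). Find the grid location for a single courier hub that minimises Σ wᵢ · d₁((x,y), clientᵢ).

Manhattan distance separates: Σwᵢ(|x−xᵢ|+|y−yᵢ|) = Σwᵢ|x−xᵢ| + Σwᵢ|y−yᵢ|, so x and y are optimised independently as 1-D weighted medians.
Total weight W = 313; half = 156.5.
x-coordinate, sorted with cumulative weight:
  x=5 (A, w=60) cum 60
  x=6 (B, w=75) cum 135
  x=6 (F, w=8) cum 143
  x=9 (C, w=90) cum 233  ← median
  x=10 (E, w=45) cum 278
  x=12 (D, w=35) cum 313
⇒ x* = 9
y-coordinate, sorted with cumulative weight:
  y=0 (C, w=90) cum 90
  y=1 (D, w=35) cum 125
  y=2 (E, w=45) cum 170  ← median
  y=5 (B, w=75) cum 245
  y=7 (F, w=8) cum 253
  y=9 (A, w=60) cum 313
⇒ y* = 2

(9, 2)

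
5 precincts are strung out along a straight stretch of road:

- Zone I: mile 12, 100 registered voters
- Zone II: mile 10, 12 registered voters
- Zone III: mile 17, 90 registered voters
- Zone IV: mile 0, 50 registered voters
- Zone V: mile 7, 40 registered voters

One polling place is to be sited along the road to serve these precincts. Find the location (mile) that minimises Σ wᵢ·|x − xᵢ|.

For a sum of weighted absolute distances on a line, the optimum is the weighted median (not the mean). Total weight W = 292; half-weight = 146.
Sort by position and accumulate weight:
  mile 0 (Zone IV, w=50) → cum 50
  mile 7 (Zone V, w=40) → cum 90
  mile 10 (Zone II, w=12) → cum 102
  mile 12 (Zone I, w=100) → cum 202  ≥ 146 → median here
  mile 17 (Zone III, w=90) → cum 292
Optimal location: mile 12.

x = 12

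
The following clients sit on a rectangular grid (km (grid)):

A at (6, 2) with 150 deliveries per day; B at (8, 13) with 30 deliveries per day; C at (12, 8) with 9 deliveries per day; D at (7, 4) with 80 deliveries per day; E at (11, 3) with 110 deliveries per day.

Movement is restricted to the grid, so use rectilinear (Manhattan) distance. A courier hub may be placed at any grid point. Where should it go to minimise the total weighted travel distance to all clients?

(7, 3)

Manhattan distance separates: Σwᵢ(|x−xᵢ|+|y−yᵢ|) = Σwᵢ|x−xᵢ| + Σwᵢ|y−yᵢ|, so x and y are optimised independently as 1-D weighted medians.
Total weight W = 379; half = 189.5.
x-coordinate, sorted with cumulative weight:
  x=6 (A, w=150) cum 150
  x=7 (D, w=80) cum 230  ← median
  x=8 (B, w=30) cum 260
  x=11 (E, w=110) cum 370
  x=12 (C, w=9) cum 379
⇒ x* = 7
y-coordinate, sorted with cumulative weight:
  y=2 (A, w=150) cum 150
  y=3 (E, w=110) cum 260  ← median
  y=4 (D, w=80) cum 340
  y=8 (C, w=9) cum 349
  y=13 (B, w=30) cum 379
⇒ y* = 3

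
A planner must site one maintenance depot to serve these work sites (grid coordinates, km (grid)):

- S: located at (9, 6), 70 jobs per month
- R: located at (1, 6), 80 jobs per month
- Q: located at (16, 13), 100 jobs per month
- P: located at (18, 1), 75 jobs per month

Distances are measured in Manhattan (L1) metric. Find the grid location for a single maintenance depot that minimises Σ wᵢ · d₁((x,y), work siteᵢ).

(16, 6)

Manhattan distance separates: Σwᵢ(|x−xᵢ|+|y−yᵢ|) = Σwᵢ|x−xᵢ| + Σwᵢ|y−yᵢ|, so x and y are optimised independently as 1-D weighted medians.
Total weight W = 325; half = 162.5.
x-coordinate, sorted with cumulative weight:
  x=1 (R, w=80) cum 80
  x=9 (S, w=70) cum 150
  x=16 (Q, w=100) cum 250  ← median
  x=18 (P, w=75) cum 325
⇒ x* = 16
y-coordinate, sorted with cumulative weight:
  y=1 (P, w=75) cum 75
  y=6 (S, w=70) cum 145
  y=6 (R, w=80) cum 225  ← median
  y=13 (Q, w=100) cum 325
⇒ y* = 6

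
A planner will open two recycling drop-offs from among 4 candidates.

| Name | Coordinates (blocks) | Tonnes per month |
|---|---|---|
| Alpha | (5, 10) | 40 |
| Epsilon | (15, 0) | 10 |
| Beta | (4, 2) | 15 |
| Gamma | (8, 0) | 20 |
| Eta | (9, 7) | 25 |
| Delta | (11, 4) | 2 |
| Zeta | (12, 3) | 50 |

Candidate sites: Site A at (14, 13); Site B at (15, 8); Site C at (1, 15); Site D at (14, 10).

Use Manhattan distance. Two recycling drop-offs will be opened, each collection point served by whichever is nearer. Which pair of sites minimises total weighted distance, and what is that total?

Evaluate every pair (each demand assigned to the nearer of the two):
  {Site B, Site C}: total = 1571
  {Site B, Site D}: total = 1586
  {Site C, Site D}: total = 1698
  {Site A, Site B}: total = 1706
  {Site A, Site D}: total = 1728
  {Site A, Site C}: total = 2019
Best pair: {Site B, Site C} with total 1571.

{Site B, Site C}, total 1571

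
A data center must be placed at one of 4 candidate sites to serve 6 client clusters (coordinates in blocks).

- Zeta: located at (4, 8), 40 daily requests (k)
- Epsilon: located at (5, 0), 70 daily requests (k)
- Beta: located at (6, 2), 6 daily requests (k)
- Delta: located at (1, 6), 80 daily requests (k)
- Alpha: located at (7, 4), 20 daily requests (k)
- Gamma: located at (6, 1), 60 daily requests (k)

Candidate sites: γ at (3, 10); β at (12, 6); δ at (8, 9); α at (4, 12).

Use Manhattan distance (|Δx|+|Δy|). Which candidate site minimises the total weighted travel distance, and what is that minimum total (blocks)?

Total weighted distance at each candidate:
  γ (3, 10): total = 2426
  β (12, 6): total = 3050
  δ (8, 9): total = 2614
  α (4, 12): total = 2862
Minimum is at γ with total 2426 blocks.

γ, total 2426 blocks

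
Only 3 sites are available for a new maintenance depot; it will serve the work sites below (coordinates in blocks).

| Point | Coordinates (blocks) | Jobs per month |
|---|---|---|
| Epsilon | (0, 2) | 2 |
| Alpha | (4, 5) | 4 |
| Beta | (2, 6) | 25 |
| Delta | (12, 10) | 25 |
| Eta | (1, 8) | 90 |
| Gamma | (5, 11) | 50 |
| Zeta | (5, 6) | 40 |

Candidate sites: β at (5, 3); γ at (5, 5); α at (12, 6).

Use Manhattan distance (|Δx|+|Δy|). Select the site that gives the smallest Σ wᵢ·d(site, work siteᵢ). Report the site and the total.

γ, total 1390 blocks

Total weighted distance at each candidate:
  β (5, 3): total = 1854
  γ (5, 5): total = 1390
  α (12, 6): total = 2468
Minimum is at γ with total 1390 blocks.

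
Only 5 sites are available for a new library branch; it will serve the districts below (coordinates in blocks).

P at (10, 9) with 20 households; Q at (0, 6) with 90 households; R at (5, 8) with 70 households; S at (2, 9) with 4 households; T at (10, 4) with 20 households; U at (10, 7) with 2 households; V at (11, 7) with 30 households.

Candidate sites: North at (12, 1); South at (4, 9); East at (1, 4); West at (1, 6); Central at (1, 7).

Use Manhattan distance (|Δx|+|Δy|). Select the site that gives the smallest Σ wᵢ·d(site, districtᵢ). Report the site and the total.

Total weighted distance at each candidate:
  North (12, 1): total = 3108
  South (4, 9): total = 1404
  East (1, 4): total = 1728
  West (1, 6): total = 1336
  Central (1, 7): total = 1320
Minimum is at Central with total 1320 blocks.

Central, total 1320 blocks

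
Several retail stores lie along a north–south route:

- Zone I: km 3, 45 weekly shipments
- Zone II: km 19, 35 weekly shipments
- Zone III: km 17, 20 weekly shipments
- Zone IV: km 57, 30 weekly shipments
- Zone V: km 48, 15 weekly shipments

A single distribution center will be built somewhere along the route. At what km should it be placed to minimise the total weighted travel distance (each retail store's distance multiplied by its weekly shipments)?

x = 19

For a sum of weighted absolute distances on a line, the optimum is the weighted median (not the mean). Total weight W = 145; half-weight = 72.5.
Sort by position and accumulate weight:
  km 3 (Zone I, w=45) → cum 45
  km 17 (Zone III, w=20) → cum 65
  km 19 (Zone II, w=35) → cum 100  ≥ 72.5 → median here
  km 48 (Zone V, w=15) → cum 115
  km 57 (Zone IV, w=30) → cum 145
Optimal location: km 19.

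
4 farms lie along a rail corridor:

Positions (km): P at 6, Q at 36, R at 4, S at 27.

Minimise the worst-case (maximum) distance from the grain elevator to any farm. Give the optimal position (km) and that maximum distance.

The 1-center on a line is the midpoint of the two extreme points: leftmost at 4, rightmost at 36.
Optimal location = (4 + 36)/2 = 20; maximum distance = (36 − 4)/2 = 16.

location 20, max distance 16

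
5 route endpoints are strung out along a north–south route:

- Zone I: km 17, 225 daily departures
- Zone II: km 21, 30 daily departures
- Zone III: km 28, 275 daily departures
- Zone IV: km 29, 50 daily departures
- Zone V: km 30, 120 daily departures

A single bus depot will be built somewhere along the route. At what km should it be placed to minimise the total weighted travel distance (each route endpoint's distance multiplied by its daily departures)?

x = 28

For a sum of weighted absolute distances on a line, the optimum is the weighted median (not the mean). Total weight W = 700; half-weight = 350.
Sort by position and accumulate weight:
  km 17 (Zone I, w=225) → cum 225
  km 21 (Zone II, w=30) → cum 255
  km 28 (Zone III, w=275) → cum 530  ≥ 350 → median here
  km 29 (Zone IV, w=50) → cum 580
  km 30 (Zone V, w=120) → cum 700
Optimal location: km 28.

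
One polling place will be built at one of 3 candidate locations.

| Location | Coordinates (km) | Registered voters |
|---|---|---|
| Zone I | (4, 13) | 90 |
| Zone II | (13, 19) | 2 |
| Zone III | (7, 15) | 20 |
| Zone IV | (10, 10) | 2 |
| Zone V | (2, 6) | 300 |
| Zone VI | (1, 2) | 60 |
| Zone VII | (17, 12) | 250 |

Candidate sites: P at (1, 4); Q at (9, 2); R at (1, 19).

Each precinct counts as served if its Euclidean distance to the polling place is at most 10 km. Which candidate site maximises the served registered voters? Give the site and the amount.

P, covering 450

Coverage radius r = 10 km; a point is covered iff (Δx)²+(Δy)² ≤ 10² = 100.
  P (1, 4): covers {Zone I, Zone V, Zone VI} → 450
  Q (9, 2): covers {Zone IV, Zone V, Zone VI} → 362
  R (1, 19): covers {Zone I, Zone III} → 110
Maximum coverage at P: 450 registered voters.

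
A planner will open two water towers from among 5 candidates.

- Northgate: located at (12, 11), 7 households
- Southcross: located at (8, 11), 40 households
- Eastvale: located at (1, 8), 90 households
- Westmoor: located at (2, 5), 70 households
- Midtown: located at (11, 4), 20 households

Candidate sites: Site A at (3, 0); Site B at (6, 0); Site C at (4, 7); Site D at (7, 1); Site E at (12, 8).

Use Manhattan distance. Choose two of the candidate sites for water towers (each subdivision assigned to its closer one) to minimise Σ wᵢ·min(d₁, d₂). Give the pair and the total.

{Site C, Site E}, total 1041

Evaluate every pair (each demand assigned to the nearer of the two):
  {Site C, Site E}: total = 1041
  {Site C, Site D}: total = 1184
  {Site B, Site C}: total = 1224
  {Site A, Site C}: total = 1244
  {Site A, Site E}: total = 1721
  {Site A, Site D}: total = 2005
  {Site B, Site E}: total = 2021
  {Site D, Site E}: total = 2021
  {Site A, Site B}: total = 2139
  {Site B, Site D}: total = 2485
Best pair: {Site C, Site E} with total 1041.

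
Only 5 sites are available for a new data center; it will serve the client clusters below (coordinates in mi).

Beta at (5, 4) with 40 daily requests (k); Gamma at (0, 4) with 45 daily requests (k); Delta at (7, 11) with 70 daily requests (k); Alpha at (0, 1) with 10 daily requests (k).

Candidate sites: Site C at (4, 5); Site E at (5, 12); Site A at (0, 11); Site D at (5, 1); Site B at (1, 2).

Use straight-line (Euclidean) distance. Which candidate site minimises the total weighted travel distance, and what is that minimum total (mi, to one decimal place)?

Total weighted distance at each candidate:
  Site C (4, 5): total = 768.3
  Site E (5, 12): total = 1021.9
  Site A (0, 11): total = 1249.1
  Site D (5, 1): total = 1146.3
  Site B (1, 2): total = 1050.8
Minimum is at Site C with total 768.3 mi.

Site C, total 768.3 mi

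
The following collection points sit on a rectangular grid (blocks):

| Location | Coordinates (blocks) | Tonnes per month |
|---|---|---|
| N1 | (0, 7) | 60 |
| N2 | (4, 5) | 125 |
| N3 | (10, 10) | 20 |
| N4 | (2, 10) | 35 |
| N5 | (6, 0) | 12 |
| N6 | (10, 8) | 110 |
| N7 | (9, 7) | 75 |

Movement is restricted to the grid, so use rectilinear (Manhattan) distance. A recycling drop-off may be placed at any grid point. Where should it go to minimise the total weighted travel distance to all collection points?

Manhattan distance separates: Σwᵢ(|x−xᵢ|+|y−yᵢ|) = Σwᵢ|x−xᵢ| + Σwᵢ|y−yᵢ|, so x and y are optimised independently as 1-D weighted medians.
Total weight W = 437; half = 218.5.
x-coordinate, sorted with cumulative weight:
  x=0 (N1, w=60) cum 60
  x=2 (N4, w=35) cum 95
  x=4 (N2, w=125) cum 220  ← median
  x=6 (N5, w=12) cum 232
  x=9 (N7, w=75) cum 307
  x=10 (N3, w=20) cum 327
  x=10 (N6, w=110) cum 437
⇒ x* = 4
y-coordinate, sorted with cumulative weight:
  y=0 (N5, w=12) cum 12
  y=5 (N2, w=125) cum 137
  y=7 (N1, w=60) cum 197
  y=7 (N7, w=75) cum 272  ← median
  y=8 (N6, w=110) cum 382
  y=10 (N3, w=20) cum 402
  y=10 (N4, w=35) cum 437
⇒ y* = 7

(4, 7)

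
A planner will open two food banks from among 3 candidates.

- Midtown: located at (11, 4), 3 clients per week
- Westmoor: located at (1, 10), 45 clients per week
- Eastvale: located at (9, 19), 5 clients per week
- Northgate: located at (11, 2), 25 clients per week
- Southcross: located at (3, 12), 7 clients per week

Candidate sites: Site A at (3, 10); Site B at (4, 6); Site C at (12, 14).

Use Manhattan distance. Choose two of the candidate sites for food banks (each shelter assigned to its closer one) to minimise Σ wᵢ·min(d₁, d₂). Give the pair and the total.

Evaluate every pair (each demand assigned to the nearer of the two):
  {Site A, Site B}: total = 481
  {Site A, Site C}: total = 502
  {Site B, Site C}: total = 706
Best pair: {Site A, Site B} with total 481.

{Site A, Site B}, total 481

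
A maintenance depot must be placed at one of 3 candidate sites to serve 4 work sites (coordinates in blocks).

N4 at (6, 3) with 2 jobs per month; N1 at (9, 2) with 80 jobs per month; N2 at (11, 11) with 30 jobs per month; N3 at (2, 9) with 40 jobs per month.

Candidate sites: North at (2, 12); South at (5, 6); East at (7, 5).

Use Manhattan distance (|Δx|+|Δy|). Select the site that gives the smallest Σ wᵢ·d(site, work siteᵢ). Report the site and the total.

Total weighted distance at each candidate:
  North (2, 12): total = 1806
  South (5, 6): total = 1218
  East (7, 5): total = 1066
Minimum is at East with total 1066 blocks.

East, total 1066 blocks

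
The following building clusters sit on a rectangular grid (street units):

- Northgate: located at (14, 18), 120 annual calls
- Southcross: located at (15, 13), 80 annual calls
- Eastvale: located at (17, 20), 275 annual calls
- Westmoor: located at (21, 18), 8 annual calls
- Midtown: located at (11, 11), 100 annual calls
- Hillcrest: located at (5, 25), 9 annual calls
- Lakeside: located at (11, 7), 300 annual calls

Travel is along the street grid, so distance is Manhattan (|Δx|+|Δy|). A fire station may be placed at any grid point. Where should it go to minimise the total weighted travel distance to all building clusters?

(14, 13)

Manhattan distance separates: Σwᵢ(|x−xᵢ|+|y−yᵢ|) = Σwᵢ|x−xᵢ| + Σwᵢ|y−yᵢ|, so x and y are optimised independently as 1-D weighted medians.
Total weight W = 892; half = 446.
x-coordinate, sorted with cumulative weight:
  x=5 (Hillcrest, w=9) cum 9
  x=11 (Midtown, w=100) cum 109
  x=11 (Lakeside, w=300) cum 409
  x=14 (Northgate, w=120) cum 529  ← median
  x=15 (Southcross, w=80) cum 609
  x=17 (Eastvale, w=275) cum 884
  x=21 (Westmoor, w=8) cum 892
⇒ x* = 14
y-coordinate, sorted with cumulative weight:
  y=7 (Lakeside, w=300) cum 300
  y=11 (Midtown, w=100) cum 400
  y=13 (Southcross, w=80) cum 480  ← median
  y=18 (Northgate, w=120) cum 600
  y=18 (Westmoor, w=8) cum 608
  y=20 (Eastvale, w=275) cum 883
  y=25 (Hillcrest, w=9) cum 892
⇒ y* = 13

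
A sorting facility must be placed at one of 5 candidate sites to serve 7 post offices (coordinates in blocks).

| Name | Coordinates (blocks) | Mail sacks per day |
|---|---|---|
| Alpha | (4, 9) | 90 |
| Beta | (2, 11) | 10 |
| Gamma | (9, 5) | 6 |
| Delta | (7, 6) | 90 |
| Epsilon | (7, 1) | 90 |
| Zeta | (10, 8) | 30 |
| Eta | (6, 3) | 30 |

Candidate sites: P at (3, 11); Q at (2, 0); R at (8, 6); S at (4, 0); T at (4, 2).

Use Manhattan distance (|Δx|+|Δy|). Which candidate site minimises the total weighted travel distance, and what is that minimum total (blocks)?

R, total 1652 blocks

Total weighted distance at each candidate:
  P (3, 11): total = 3052
  Q (2, 0): total = 3392
  R (8, 6): total = 1652
  S (4, 0): total = 2740
  T (4, 2): total = 2228
Minimum is at R with total 1652 blocks.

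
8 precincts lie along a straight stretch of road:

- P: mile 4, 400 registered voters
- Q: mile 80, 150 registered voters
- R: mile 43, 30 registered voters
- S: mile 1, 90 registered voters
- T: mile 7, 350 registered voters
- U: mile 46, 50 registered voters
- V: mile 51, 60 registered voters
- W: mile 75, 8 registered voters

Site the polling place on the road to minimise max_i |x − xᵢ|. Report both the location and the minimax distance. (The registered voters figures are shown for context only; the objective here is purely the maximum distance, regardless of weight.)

The 1-center on a line is the midpoint of the two extreme points: leftmost at 1, rightmost at 80.
Optimal location = (1 + 80)/2 = 40.5; maximum distance = (80 − 1)/2 = 39.5.

location 40.5, max distance 39.5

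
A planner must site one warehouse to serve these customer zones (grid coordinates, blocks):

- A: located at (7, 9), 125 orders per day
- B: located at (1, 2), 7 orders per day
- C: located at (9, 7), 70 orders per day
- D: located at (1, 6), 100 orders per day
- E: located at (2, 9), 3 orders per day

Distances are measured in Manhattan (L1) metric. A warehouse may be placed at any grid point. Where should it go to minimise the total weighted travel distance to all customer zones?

(7, 7)

Manhattan distance separates: Σwᵢ(|x−xᵢ|+|y−yᵢ|) = Σwᵢ|x−xᵢ| + Σwᵢ|y−yᵢ|, so x and y are optimised independently as 1-D weighted medians.
Total weight W = 305; half = 152.5.
x-coordinate, sorted with cumulative weight:
  x=1 (B, w=7) cum 7
  x=1 (D, w=100) cum 107
  x=2 (E, w=3) cum 110
  x=7 (A, w=125) cum 235  ← median
  x=9 (C, w=70) cum 305
⇒ x* = 7
y-coordinate, sorted with cumulative weight:
  y=2 (B, w=7) cum 7
  y=6 (D, w=100) cum 107
  y=7 (C, w=70) cum 177  ← median
  y=9 (A, w=125) cum 302
  y=9 (E, w=3) cum 305
⇒ y* = 7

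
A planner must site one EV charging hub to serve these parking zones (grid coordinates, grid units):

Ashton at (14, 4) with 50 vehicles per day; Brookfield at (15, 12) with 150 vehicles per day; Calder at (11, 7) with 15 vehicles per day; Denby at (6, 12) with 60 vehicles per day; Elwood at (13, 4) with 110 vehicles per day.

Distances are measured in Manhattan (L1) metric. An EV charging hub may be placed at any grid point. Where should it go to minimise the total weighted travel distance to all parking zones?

(14, 12)

Manhattan distance separates: Σwᵢ(|x−xᵢ|+|y−yᵢ|) = Σwᵢ|x−xᵢ| + Σwᵢ|y−yᵢ|, so x and y are optimised independently as 1-D weighted medians.
Total weight W = 385; half = 192.5.
x-coordinate, sorted with cumulative weight:
  x=6 (Denby, w=60) cum 60
  x=11 (Calder, w=15) cum 75
  x=13 (Elwood, w=110) cum 185
  x=14 (Ashton, w=50) cum 235  ← median
  x=15 (Brookfield, w=150) cum 385
⇒ x* = 14
y-coordinate, sorted with cumulative weight:
  y=4 (Ashton, w=50) cum 50
  y=4 (Elwood, w=110) cum 160
  y=7 (Calder, w=15) cum 175
  y=12 (Brookfield, w=150) cum 325  ← median
  y=12 (Denby, w=60) cum 385
⇒ y* = 12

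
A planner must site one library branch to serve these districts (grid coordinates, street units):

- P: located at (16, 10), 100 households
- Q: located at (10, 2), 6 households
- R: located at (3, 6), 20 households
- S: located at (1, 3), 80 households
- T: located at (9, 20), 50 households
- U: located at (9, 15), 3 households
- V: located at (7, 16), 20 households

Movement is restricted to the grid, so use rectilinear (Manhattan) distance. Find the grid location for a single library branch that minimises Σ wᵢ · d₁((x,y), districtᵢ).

(9, 10)

Manhattan distance separates: Σwᵢ(|x−xᵢ|+|y−yᵢ|) = Σwᵢ|x−xᵢ| + Σwᵢ|y−yᵢ|, so x and y are optimised independently as 1-D weighted medians.
Total weight W = 279; half = 139.5.
x-coordinate, sorted with cumulative weight:
  x=1 (S, w=80) cum 80
  x=3 (R, w=20) cum 100
  x=7 (V, w=20) cum 120
  x=9 (T, w=50) cum 170  ← median
  x=9 (U, w=3) cum 173
  x=10 (Q, w=6) cum 179
  x=16 (P, w=100) cum 279
⇒ x* = 9
y-coordinate, sorted with cumulative weight:
  y=2 (Q, w=6) cum 6
  y=3 (S, w=80) cum 86
  y=6 (R, w=20) cum 106
  y=10 (P, w=100) cum 206  ← median
  y=15 (U, w=3) cum 209
  y=16 (V, w=20) cum 229
  y=20 (T, w=50) cum 279
⇒ y* = 10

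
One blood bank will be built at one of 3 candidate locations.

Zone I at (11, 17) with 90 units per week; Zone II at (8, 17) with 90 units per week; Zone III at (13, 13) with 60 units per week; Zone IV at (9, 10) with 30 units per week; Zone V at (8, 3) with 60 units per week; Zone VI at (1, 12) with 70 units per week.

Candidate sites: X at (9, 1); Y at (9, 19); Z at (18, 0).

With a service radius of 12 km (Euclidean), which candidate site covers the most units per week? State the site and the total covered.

Coverage radius r = 12 km; a point is covered iff (Δx)²+(Δy)² ≤ 12² = 144.
  X (9, 1): covers {Zone IV, Zone V} → 90
  Y (9, 19): covers {Zone I, Zone II, Zone III, Zone IV, Zone VI} → 340
  Z (18, 0): covers {Zone V} → 60
Maximum coverage at Y: 340 units per week.

Y, covering 340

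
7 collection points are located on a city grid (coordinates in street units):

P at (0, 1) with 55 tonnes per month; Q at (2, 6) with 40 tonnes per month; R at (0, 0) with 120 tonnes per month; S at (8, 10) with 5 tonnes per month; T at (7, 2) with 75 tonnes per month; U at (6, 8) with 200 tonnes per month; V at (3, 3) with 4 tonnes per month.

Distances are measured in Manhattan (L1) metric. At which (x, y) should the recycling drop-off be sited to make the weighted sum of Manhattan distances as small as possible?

(6, 2)

Manhattan distance separates: Σwᵢ(|x−xᵢ|+|y−yᵢ|) = Σwᵢ|x−xᵢ| + Σwᵢ|y−yᵢ|, so x and y are optimised independently as 1-D weighted medians.
Total weight W = 499; half = 249.5.
x-coordinate, sorted with cumulative weight:
  x=0 (P, w=55) cum 55
  x=0 (R, w=120) cum 175
  x=2 (Q, w=40) cum 215
  x=3 (V, w=4) cum 219
  x=6 (U, w=200) cum 419  ← median
  x=7 (T, w=75) cum 494
  x=8 (S, w=5) cum 499
⇒ x* = 6
y-coordinate, sorted with cumulative weight:
  y=0 (R, w=120) cum 120
  y=1 (P, w=55) cum 175
  y=2 (T, w=75) cum 250  ← median
  y=3 (V, w=4) cum 254
  y=6 (Q, w=40) cum 294
  y=8 (U, w=200) cum 494
  y=10 (S, w=5) cum 499
⇒ y* = 2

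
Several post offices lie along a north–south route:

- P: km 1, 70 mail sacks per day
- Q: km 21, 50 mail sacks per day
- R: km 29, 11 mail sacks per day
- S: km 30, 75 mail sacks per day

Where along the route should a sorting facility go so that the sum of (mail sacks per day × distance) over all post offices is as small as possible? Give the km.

x = 21

For a sum of weighted absolute distances on a line, the optimum is the weighted median (not the mean). Total weight W = 206; half-weight = 103.
Sort by position and accumulate weight:
  km 1 (P, w=70) → cum 70
  km 21 (Q, w=50) → cum 120  ≥ 103 → median here
  km 29 (R, w=11) → cum 131
  km 30 (S, w=75) → cum 206
Optimal location: km 21.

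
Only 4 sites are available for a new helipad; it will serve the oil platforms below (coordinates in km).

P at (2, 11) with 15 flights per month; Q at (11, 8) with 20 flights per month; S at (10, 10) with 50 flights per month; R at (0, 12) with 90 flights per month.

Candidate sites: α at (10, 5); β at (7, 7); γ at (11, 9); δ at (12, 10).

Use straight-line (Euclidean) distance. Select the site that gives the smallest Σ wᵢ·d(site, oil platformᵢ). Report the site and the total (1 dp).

β, total 1164.9 km

Total weighted distance at each candidate:
  α (10, 5): total = 1561.8
  β (7, 7): total = 1164.9
  γ (11, 9): total = 1255.2
  δ (12, 10): total = 1390.4
Minimum is at β with total 1164.9 km.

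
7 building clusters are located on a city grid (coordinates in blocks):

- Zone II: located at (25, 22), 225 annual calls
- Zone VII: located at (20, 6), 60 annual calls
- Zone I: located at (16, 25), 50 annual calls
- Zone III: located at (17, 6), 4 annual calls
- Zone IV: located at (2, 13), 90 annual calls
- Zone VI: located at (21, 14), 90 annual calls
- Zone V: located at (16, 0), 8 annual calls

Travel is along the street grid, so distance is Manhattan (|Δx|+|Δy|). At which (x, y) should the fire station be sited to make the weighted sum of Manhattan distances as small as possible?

Manhattan distance separates: Σwᵢ(|x−xᵢ|+|y−yᵢ|) = Σwᵢ|x−xᵢ| + Σwᵢ|y−yᵢ|, so x and y are optimised independently as 1-D weighted medians.
Total weight W = 527; half = 263.5.
x-coordinate, sorted with cumulative weight:
  x=2 (Zone IV, w=90) cum 90
  x=16 (Zone I, w=50) cum 140
  x=16 (Zone V, w=8) cum 148
  x=17 (Zone III, w=4) cum 152
  x=20 (Zone VII, w=60) cum 212
  x=21 (Zone VI, w=90) cum 302  ← median
  x=25 (Zone II, w=225) cum 527
⇒ x* = 21
y-coordinate, sorted with cumulative weight:
  y=0 (Zone V, w=8) cum 8
  y=6 (Zone VII, w=60) cum 68
  y=6 (Zone III, w=4) cum 72
  y=13 (Zone IV, w=90) cum 162
  y=14 (Zone VI, w=90) cum 252
  y=22 (Zone II, w=225) cum 477  ← median
  y=25 (Zone I, w=50) cum 527
⇒ y* = 22

(21, 22)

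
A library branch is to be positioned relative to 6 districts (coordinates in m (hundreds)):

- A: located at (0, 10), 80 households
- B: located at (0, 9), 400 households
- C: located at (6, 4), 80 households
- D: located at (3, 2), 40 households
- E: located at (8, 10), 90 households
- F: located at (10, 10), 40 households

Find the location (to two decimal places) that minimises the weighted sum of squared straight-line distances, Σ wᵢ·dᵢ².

(2.36, 8.36)

The minimiser of Σwᵢ‖p−pᵢ‖² is the weighted centroid p* = (Σwᵢpᵢ)/(Σwᵢ).
Σwᵢ = 730.
Σwᵢxᵢ = 80·0 + 400·0 + 80·6 + 40·3 + 90·8 + 40·10 = 1720.
Σwᵢyᵢ = 80·10 + 400·9 + 80·4 + 40·2 + 90·10 + 40·10 = 6100.
x* = 1720/730 = 2.36, y* = 6100/730 = 8.36.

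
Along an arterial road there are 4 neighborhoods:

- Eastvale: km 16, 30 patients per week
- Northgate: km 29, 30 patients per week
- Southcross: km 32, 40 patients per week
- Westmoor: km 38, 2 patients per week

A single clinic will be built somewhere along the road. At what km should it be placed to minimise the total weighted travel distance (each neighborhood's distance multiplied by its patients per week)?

x = 29

For a sum of weighted absolute distances on a line, the optimum is the weighted median (not the mean). Total weight W = 102; half-weight = 51.
Sort by position and accumulate weight:
  km 16 (Eastvale, w=30) → cum 30
  km 29 (Northgate, w=30) → cum 60  ≥ 51 → median here
  km 32 (Southcross, w=40) → cum 100
  km 38 (Westmoor, w=2) → cum 102
Optimal location: km 29.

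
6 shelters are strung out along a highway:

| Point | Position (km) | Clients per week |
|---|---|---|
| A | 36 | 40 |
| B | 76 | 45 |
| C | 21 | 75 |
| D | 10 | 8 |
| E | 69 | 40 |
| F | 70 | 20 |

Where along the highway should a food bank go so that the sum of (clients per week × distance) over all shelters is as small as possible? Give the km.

For a sum of weighted absolute distances on a line, the optimum is the weighted median (not the mean). Total weight W = 228; half-weight = 114.
Sort by position and accumulate weight:
  km 10 (D, w=8) → cum 8
  km 21 (C, w=75) → cum 83
  km 36 (A, w=40) → cum 123  ≥ 114 → median here
  km 69 (E, w=40) → cum 163
  km 70 (F, w=20) → cum 183
  km 76 (B, w=45) → cum 228
Optimal location: km 36.

x = 36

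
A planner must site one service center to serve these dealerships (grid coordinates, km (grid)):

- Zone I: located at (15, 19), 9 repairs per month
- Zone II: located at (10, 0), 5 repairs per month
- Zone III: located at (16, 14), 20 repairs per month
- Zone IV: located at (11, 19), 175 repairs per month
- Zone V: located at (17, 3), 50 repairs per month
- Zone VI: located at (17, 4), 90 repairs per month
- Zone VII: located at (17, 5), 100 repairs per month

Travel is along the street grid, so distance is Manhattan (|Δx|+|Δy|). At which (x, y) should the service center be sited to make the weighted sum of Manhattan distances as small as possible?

Manhattan distance separates: Σwᵢ(|x−xᵢ|+|y−yᵢ|) = Σwᵢ|x−xᵢ| + Σwᵢ|y−yᵢ|, so x and y are optimised independently as 1-D weighted medians.
Total weight W = 449; half = 224.5.
x-coordinate, sorted with cumulative weight:
  x=10 (Zone II, w=5) cum 5
  x=11 (Zone IV, w=175) cum 180
  x=15 (Zone I, w=9) cum 189
  x=16 (Zone III, w=20) cum 209
  x=17 (Zone V, w=50) cum 259  ← median
  x=17 (Zone VI, w=90) cum 349
  x=17 (Zone VII, w=100) cum 449
⇒ x* = 17
y-coordinate, sorted with cumulative weight:
  y=0 (Zone II, w=5) cum 5
  y=3 (Zone V, w=50) cum 55
  y=4 (Zone VI, w=90) cum 145
  y=5 (Zone VII, w=100) cum 245  ← median
  y=14 (Zone III, w=20) cum 265
  y=19 (Zone I, w=9) cum 274
  y=19 (Zone IV, w=175) cum 449
⇒ y* = 5

(17, 5)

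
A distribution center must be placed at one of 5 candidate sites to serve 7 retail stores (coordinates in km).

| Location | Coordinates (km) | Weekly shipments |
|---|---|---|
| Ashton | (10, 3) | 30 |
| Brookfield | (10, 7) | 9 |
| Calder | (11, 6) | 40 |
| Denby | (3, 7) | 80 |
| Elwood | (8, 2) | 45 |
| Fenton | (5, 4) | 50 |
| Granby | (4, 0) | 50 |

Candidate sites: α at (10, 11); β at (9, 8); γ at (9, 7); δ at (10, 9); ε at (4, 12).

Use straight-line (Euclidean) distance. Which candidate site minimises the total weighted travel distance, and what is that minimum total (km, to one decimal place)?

γ, total 1611.7 km

Total weighted distance at each candidate:
  α (10, 11): total = 2596.4
  β (9, 8): total = 1793.7
  γ (9, 7): total = 1611.7
  δ (10, 9): total = 2128.9
  ε (4, 12): total = 2659.3
Minimum is at γ with total 1611.7 km.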